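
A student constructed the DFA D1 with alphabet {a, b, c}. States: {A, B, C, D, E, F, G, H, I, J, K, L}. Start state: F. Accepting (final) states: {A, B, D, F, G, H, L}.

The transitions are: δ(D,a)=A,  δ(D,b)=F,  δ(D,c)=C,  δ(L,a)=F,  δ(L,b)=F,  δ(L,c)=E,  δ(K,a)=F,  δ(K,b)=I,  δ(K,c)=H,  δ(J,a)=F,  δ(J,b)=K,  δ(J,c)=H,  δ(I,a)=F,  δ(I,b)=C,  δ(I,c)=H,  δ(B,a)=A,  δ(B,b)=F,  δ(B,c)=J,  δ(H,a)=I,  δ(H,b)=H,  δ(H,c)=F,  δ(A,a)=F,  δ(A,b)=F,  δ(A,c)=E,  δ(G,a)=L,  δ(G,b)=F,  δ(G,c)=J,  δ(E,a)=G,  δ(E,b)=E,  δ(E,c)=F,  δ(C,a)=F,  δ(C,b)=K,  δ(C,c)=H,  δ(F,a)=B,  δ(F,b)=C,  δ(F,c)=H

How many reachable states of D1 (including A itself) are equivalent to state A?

Reachable states from the start: {A,B,C,E,F,G,H,I,J,K,L}. Unreachable: {D} — drop them.
Start with accepting vs non-accepting: {A,B,F,G,H,L} | {C,E,I,J,K}.
On input a, block {A,B,F,G,H,L} splits into {A,B,F,G,L} and {H}.
On input b, block {A,B,F,G,L} splits into {A,B,G,L} and {F}.
Refine {A,B,G,L} on symbol a: members go to different blocks, giving {A,L} and {B,G}.
On input a, block {C,E,I,J,K} splits into {C,I,J,K} and {E}.
No further refinement is possible. Final partition (6 blocks): {A,L} | {C,I,J,K} | {H} | {F} | {B,G} | {E}.
State A belongs to the block {A,L}, which has 2 states.

2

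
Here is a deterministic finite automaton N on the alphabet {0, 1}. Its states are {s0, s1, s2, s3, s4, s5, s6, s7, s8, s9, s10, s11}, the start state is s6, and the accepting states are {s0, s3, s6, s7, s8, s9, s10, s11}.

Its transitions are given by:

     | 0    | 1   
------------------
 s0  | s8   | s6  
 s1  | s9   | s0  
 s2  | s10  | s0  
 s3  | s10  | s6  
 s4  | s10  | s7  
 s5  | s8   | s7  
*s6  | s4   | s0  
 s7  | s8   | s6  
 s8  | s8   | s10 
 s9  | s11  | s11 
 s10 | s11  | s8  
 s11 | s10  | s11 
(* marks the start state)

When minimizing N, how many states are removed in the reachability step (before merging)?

Starting at s6 and following transitions, the reachable set is {s0, s4, s6, s7, s8, s10, s11}. That leaves s1, s2, s3, s5, s9 unreachable — 5 in total.

5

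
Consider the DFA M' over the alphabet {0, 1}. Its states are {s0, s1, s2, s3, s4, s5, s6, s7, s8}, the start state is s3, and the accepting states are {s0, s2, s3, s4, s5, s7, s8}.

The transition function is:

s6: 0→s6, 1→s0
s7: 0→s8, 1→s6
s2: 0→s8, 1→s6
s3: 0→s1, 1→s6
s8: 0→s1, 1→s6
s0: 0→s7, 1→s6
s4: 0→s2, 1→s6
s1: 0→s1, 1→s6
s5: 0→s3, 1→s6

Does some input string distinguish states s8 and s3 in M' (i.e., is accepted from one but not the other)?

No

States {s2,s4,s5} cannot be reached from the start state, so discard them.
P0 = {s0,s3,s7,s8} | {s1,s6}.
Split {s0,s3,s7,s8} by δ(·,0) → {s0,s7} and {s3,s8}.
On input 0, block {s0,s7} splits into {s0} and {s7}.
On input 1, block {s1,s6} splits into {s1} and {s6}.
The partition is now stable with 5 blocks: {s0} | {s1} | {s3,s8} | {s7} | {s6}.
s8 and s3 lie in the same block of the stable partition, so they are equivalent — no string distinguishes them.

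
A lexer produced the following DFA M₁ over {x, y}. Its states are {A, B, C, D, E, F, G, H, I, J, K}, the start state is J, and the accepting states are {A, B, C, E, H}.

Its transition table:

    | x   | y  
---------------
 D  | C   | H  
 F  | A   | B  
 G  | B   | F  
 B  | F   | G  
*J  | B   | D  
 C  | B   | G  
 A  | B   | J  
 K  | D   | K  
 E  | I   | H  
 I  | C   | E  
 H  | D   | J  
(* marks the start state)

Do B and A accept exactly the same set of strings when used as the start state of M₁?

No

States {E,I,K} cannot be reached from the start state, so discard them.
P0 = {A,B,C,H} | {D,F,G,J}.
Split {A,B,C,H} by δ(·,x) → {A,C} and {B,H}.
Split {D,F,G,J} by δ(·,x) → {D,F} and {G,J}.
No further refinement is possible. Final partition (4 blocks): {A,C} | {D,F} | {B,H} | {G,J}.
B and A end up in different blocks, so they are distinguishable. For instance, the string 'x' is accepted from only A.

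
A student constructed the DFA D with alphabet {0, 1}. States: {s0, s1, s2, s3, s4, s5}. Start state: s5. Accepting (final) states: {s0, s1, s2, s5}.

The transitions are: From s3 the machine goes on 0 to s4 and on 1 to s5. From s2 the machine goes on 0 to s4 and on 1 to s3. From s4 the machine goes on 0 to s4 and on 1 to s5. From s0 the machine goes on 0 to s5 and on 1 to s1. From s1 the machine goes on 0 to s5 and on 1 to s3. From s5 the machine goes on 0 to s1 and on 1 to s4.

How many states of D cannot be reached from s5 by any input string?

No path from s5 leads to s0, s2; the other 4 states are all reachable.

2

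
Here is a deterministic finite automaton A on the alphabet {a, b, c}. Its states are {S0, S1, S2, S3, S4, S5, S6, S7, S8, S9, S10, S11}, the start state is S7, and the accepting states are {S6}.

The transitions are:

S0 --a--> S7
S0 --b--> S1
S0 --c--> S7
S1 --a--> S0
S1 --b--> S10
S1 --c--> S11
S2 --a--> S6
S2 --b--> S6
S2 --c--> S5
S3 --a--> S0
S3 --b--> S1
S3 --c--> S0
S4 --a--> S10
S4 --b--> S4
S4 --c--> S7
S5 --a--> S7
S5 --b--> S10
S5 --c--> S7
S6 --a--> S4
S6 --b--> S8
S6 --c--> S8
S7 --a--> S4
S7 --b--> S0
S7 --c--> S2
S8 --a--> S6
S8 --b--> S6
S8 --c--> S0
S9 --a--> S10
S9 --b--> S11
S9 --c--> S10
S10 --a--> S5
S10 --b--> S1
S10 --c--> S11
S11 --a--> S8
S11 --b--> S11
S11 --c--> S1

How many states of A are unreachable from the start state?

Starting at S7 and following transitions, the reachable set is {S0, S1, S2, S4, S5, S6, S7, S8, S10, S11}. That leaves S3, S9 unreachable — 2 in total.

2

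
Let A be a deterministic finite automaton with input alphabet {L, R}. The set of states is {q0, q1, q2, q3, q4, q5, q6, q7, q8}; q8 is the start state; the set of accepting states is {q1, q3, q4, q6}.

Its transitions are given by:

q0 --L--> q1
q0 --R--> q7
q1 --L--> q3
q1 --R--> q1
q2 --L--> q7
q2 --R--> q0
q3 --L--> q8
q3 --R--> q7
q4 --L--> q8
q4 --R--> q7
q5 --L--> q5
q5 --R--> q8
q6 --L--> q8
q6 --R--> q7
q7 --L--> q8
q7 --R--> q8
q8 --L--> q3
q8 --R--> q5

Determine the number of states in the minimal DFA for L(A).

Reachable states from the start: {q3,q5,q7,q8}. Unreachable: {q0,q1,q2,q4,q6} — drop them.
Start with accepting vs non-accepting: {q3} | {q5,q7,q8}.
Refine {q5,q7,q8} on symbol L: members go to different blocks, giving {q5,q7} and {q8}.
Refine {q5,q7} on symbol L: members go to different blocks, giving {q5} and {q7}.
The partition is now stable with 4 blocks: {q3} | {q5} | {q8} | {q7}.

4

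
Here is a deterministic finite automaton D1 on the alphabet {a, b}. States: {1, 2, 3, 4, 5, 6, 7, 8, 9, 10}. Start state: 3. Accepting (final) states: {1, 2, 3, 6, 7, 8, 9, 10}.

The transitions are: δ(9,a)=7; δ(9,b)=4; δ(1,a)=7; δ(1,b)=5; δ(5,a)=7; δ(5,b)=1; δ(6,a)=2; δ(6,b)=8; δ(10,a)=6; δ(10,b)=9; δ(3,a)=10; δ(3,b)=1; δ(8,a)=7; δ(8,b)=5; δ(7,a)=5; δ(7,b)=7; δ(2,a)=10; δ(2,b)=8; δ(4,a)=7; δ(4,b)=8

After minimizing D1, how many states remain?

Every state is reachable, so we keep all 10.
Initial partition by acceptance: {1,2,3,6,7,8,9,10} | {4,5}.
On input a, block {1,2,3,6,7,8,9,10} splits into {1,2,3,6,8,9,10} and {7}.
On input a, block {1,2,3,6,8,9,10} splits into {2,3,6,10} and {1,8,9}.
Stable partition: {2,3,6,10} | {4,5} | {7} | {1,8,9} — 4 equivalence classes.

4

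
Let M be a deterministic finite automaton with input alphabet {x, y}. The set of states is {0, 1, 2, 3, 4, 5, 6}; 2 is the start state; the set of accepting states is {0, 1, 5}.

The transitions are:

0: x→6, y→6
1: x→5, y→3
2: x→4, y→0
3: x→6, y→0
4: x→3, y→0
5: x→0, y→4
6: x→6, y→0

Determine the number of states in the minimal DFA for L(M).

First remove the unreachable states {1,5}; 5 states remain.
P0 = {0} | {2,3,4,6}.
The partition is now stable with 2 blocks: {0} | {2,3,4,6}.

2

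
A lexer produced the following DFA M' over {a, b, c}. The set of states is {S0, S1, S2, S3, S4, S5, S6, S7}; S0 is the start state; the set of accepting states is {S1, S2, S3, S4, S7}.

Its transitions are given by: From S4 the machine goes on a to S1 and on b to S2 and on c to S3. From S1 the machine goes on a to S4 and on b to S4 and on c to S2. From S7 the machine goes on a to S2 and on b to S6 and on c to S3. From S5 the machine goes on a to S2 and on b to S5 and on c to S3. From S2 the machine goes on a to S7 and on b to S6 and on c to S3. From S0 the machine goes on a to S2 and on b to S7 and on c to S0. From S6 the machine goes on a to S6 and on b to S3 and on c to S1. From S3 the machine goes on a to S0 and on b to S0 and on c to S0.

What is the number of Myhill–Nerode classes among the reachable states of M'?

6

First remove the unreachable states {S5}; 7 states remain.
Initial partition by acceptance: {S1,S2,S3,S4,S7} | {S0,S6}.
On input a, block {S1,S2,S3,S4,S7} splits into {S1,S2,S4,S7} and {S3}.
Split {S1,S2,S4,S7} by δ(·,b) → {S1,S4} and {S2,S7}.
Refine {S1,S4} on symbol b: members go to different blocks, giving {S1} and {S4}.
Split {S0,S6} by δ(·,a) → {S0} and {S6}.
The partition is now stable with 6 blocks: {S1} | {S0} | {S3} | {S2,S7} | {S4} | {S6}.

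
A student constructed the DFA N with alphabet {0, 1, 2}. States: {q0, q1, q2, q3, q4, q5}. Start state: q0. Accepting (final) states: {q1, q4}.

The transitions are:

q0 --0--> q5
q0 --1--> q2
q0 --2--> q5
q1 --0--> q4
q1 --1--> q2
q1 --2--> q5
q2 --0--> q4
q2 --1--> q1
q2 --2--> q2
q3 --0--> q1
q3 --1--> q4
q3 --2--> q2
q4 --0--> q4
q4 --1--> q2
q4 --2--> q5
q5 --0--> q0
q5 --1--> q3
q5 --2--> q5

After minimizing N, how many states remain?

3

All states are reachable from the start state.
Initial partition by acceptance: {q1,q4} | {q0,q2,q3,q5}.
On input 0, block {q0,q2,q3,q5} splits into {q0,q5} and {q2,q3}.
The partition is now stable with 3 blocks: {q1,q4} | {q0,q5} | {q2,q3}.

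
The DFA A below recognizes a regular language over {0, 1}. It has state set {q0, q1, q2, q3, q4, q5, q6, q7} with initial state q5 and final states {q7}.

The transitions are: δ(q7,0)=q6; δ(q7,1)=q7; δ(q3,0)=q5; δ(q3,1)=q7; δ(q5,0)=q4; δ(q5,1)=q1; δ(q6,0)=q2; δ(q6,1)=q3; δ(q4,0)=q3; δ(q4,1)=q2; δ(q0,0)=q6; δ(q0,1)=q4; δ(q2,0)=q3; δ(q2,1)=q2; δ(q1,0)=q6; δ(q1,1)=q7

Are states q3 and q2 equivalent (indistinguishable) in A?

Reachable states from the start: {q1,q2,q3,q4,q5,q6,q7}. Unreachable: {q0} — drop them.
P0 = {q7} | {q1,q2,q3,q4,q5,q6}.
Refine {q1,q2,q3,q4,q5,q6} on symbol 1: members go to different blocks, giving {q2,q4,q5,q6} and {q1,q3}.
Refine {q2,q4,q5,q6} on symbol 0: members go to different blocks, giving {q2,q4} and {q5,q6}.
Stable partition: {q7} | {q2,q4} | {q1,q3} | {q5,q6} — 4 equivalence classes.
q3 and q2 end up in different blocks, so they are distinguishable. For instance, the string '1' is accepted from only q3.

No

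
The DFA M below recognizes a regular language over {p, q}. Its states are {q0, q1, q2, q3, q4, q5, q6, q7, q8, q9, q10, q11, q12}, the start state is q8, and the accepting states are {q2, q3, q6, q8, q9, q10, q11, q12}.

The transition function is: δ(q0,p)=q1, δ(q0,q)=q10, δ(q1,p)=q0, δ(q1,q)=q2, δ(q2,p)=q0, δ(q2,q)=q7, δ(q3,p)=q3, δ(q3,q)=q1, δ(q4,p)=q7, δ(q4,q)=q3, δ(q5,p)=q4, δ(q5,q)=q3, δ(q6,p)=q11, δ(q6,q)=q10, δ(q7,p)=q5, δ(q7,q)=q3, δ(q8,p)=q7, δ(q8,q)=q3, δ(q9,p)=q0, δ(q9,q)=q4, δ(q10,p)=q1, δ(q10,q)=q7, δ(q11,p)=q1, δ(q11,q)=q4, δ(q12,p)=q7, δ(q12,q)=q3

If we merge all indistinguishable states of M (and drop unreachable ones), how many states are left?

States {q6,q9,q11,q12} cannot be reached from the start state, so discard them.
P0 = {q2,q3,q8,q10} | {q0,q1,q4,q5,q7}.
On input p, block {q2,q3,q8,q10} splits into {q2,q8,q10} and {q3}.
On input q, block {q2,q8,q10} splits into {q2,q10} and {q8}.
Refine {q0,q1,q4,q5,q7} on symbol q: members go to different blocks, giving {q4,q5,q7} and {q0,q1}.
No further refinement is possible. Final partition (5 blocks): {q2,q10} | {q4,q5,q7} | {q3} | {q8} | {q0,q1}.

5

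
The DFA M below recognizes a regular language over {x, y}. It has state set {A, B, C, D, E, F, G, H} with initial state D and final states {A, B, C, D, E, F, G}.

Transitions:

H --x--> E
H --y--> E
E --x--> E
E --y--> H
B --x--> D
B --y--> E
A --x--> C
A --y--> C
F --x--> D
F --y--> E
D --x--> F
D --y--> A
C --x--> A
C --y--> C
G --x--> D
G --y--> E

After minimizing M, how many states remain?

5

First remove the unreachable states {B,G}; 6 states remain.
P0 = {A,C,D,E,F} | {H}.
Split {A,C,D,E,F} by δ(·,y) → {A,C,D,F} and {E}.
Split {A,C,D,F} by δ(·,y) → {A,C,D} and {F}.
On input x, block {A,C,D} splits into {A,C} and {D}.
The partition is now stable with 5 blocks: {A,C} | {H} | {E} | {F} | {D}.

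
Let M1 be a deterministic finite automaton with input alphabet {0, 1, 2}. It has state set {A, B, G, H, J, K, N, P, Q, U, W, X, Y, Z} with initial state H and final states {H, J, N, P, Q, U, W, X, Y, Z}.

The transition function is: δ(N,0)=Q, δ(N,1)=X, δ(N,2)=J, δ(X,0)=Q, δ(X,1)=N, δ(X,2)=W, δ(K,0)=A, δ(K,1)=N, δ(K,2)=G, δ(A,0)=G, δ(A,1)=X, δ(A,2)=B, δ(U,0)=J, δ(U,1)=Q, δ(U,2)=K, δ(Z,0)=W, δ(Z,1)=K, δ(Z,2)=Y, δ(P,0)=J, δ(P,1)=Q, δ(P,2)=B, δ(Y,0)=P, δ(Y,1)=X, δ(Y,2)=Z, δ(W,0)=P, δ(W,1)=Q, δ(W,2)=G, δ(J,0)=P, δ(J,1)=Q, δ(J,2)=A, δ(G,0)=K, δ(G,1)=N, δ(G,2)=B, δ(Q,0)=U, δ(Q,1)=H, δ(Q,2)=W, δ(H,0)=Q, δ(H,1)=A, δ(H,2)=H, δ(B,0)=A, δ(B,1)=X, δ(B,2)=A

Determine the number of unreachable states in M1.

2

BFS from H reaches {A, B, G, H, J, K, N, P, Q, U, W, X}; the 2 state(s) Y, Z are never visited.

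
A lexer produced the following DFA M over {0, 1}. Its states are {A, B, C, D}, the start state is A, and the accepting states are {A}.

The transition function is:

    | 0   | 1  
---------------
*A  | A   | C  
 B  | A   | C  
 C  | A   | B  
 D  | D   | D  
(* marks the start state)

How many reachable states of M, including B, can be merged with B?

2

First remove the unreachable states {D}; 3 states remain.
Start with accepting vs non-accepting: {A} | {B,C}.
No further refinement is possible. Final partition (2 blocks): {A} | {B,C}.
State B belongs to the block {B,C}, which has 2 states.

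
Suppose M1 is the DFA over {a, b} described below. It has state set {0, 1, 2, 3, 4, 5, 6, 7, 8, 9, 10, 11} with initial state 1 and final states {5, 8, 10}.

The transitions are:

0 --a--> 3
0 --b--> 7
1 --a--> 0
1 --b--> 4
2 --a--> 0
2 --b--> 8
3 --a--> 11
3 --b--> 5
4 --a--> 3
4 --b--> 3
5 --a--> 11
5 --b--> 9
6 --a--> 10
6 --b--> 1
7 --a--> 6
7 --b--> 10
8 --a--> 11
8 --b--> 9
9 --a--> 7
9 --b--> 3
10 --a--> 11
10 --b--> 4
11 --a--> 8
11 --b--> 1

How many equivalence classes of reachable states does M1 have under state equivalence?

5

Reachable states from the start: {0,1,3,4,5,6,7,8,9,10,11}. Unreachable: {2} — drop them.
P0 = {5,8,10} | {0,1,3,4,6,7,9,11}.
Refine {0,1,3,4,6,7,9,11} on symbol a: members go to different blocks, giving {0,1,3,4,7,9} and {6,11}.
Refine {0,1,3,4,7,9} on symbol a: members go to different blocks, giving {0,1,4,9} and {3,7}.
Split {0,1,4,9} by δ(·,a) → {0,4,9} and {1}.
The partition is now stable with 5 blocks: {5,8,10} | {0,4,9} | {6,11} | {3,7} | {1}.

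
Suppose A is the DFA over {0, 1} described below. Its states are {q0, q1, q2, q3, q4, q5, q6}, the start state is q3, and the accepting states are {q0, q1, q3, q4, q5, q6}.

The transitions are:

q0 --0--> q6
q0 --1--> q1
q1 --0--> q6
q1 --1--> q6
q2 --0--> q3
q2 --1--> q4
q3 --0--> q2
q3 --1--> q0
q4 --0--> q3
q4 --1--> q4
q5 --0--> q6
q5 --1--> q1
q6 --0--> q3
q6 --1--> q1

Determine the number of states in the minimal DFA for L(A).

First remove the unreachable states {q5}; 6 states remain.
P0 = {q0,q1,q3,q4,q6} | {q2}.
On input 0, block {q0,q1,q3,q4,q6} splits into {q0,q1,q4,q6} and {q3}.
Refine {q0,q1,q4,q6} on symbol 0: members go to different blocks, giving {q0,q1} and {q4,q6}.
Refine {q0,q1} on symbol 1: members go to different blocks, giving {q0} and {q1}.
Refine {q4,q6} on symbol 1: members go to different blocks, giving {q4} and {q6}.
No further refinement is possible. Final partition (6 blocks): {q0} | {q2} | {q3} | {q4} | {q1} | {q6}.

6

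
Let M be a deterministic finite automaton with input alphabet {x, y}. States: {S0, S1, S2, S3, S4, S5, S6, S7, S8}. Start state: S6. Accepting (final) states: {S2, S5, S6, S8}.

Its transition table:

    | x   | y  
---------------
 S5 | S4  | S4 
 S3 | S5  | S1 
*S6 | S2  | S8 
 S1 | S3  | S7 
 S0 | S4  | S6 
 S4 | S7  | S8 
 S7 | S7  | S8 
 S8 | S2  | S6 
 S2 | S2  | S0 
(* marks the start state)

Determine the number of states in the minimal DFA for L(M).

3

Reachable states from the start: {S0,S2,S4,S6,S7,S8}. Unreachable: {S1,S3,S5} — drop them.
Initial partition by acceptance: {S2,S6,S8} | {S0,S4,S7}.
Split {S2,S6,S8} by δ(·,y) → {S6,S8} and {S2}.
The partition is now stable with 3 blocks: {S6,S8} | {S0,S4,S7} | {S2}.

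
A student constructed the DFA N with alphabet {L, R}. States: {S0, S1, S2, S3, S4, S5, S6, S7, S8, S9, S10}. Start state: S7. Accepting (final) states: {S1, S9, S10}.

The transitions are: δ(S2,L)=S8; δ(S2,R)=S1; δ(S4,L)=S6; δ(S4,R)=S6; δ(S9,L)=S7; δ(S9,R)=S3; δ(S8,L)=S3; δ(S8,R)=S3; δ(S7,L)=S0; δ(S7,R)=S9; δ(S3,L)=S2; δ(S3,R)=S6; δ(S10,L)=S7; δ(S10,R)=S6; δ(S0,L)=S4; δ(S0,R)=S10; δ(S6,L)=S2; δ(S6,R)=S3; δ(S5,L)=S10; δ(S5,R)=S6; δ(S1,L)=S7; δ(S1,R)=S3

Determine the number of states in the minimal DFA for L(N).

5

First remove the unreachable states {S5}; 10 states remain.
P0 = {S1,S9,S10} | {S0,S2,S3,S4,S6,S7,S8}.
Split {S0,S2,S3,S4,S6,S7,S8} by δ(·,R) → {S3,S4,S6,S8} and {S0,S2,S7}.
On input L, block {S3,S4,S6,S8} splits into {S3,S6} and {S4,S8}.
Split {S0,S2,S7} by δ(·,L) → {S0,S2} and {S7}.
Stable partition: {S1,S9,S10} | {S3,S6} | {S0,S2} | {S4,S8} | {S7} — 5 equivalence classes.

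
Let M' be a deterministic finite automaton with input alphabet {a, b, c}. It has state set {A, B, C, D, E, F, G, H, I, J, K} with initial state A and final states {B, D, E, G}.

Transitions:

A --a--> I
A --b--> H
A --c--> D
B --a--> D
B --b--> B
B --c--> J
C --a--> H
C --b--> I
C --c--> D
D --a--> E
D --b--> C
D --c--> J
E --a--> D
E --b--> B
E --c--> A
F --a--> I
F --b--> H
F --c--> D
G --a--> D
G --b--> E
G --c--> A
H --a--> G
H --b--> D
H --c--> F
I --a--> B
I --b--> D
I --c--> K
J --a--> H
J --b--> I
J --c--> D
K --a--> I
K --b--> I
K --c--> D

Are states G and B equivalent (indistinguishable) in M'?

Yes

All states are reachable from the start state.
Initial partition by acceptance: {B,D,E,G} | {A,C,F,H,I,J,K}.
On input b, block {B,D,E,G} splits into {B,E,G} and {D}.
Split {A,C,F,H,I,J,K} by δ(·,a) → {A,C,F,J,K} and {H,I}.
Stable partition: {B,E,G} | {A,C,F,J,K} | {D} | {H,I} — 4 equivalence classes.
G and B lie in the same block of the stable partition, so they are equivalent — no string distinguishes them.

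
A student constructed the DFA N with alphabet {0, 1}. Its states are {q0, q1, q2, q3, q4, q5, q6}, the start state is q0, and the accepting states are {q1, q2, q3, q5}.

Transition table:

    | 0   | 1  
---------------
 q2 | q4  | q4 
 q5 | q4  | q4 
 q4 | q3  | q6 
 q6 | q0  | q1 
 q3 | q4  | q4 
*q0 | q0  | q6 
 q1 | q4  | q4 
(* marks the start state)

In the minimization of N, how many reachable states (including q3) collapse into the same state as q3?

2

States {q2,q5} cannot be reached from the start state, so discard them.
P0 = {q1,q3} | {q0,q4,q6}.
Split {q0,q4,q6} by δ(·,0) → {q0,q6} and {q4}.
On input 1, block {q0,q6} splits into {q0} and {q6}.
Stable partition: {q1,q3} | {q0} | {q4} | {q6} — 4 equivalence classes.
State q3 belongs to the block {q1,q3}, which has 2 states.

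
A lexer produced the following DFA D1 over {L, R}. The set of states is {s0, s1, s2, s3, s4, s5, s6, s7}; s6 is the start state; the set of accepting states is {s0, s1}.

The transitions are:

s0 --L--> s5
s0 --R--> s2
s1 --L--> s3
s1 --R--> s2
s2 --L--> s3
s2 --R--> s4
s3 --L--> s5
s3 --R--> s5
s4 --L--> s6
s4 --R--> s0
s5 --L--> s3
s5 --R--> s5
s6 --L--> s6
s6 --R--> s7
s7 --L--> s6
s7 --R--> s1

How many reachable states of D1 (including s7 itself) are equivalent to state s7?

All states are reachable from the start state.
Initial partition by acceptance: {s0,s1} | {s2,s3,s4,s5,s6,s7}.
Refine {s2,s3,s4,s5,s6,s7} on symbol R: members go to different blocks, giving {s2,s3,s5,s6} and {s4,s7}.
Split {s2,s3,s5,s6} by δ(·,R) → {s2,s6} and {s3,s5}.
Refine {s2,s6} on symbol L: members go to different blocks, giving {s2} and {s6}.
Stable partition: {s0,s1} | {s2} | {s4,s7} | {s3,s5} | {s6} — 5 equivalence classes.
State s7 belongs to the block {s4,s7}, which has 2 states.

2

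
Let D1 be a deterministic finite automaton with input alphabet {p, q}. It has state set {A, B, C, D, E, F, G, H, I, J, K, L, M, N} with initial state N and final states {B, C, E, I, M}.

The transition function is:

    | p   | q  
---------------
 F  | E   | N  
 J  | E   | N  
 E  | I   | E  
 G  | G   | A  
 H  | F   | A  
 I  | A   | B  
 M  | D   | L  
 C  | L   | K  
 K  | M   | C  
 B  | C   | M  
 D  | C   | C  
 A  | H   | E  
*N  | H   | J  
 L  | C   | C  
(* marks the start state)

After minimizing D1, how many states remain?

9

Reachable states from the start: {A,B,C,D,E,F,H,I,J,K,L,M,N}. Unreachable: {G} — drop them.
P0 = {B,C,E,I,M} | {A,D,F,H,J,K,L,N}.
On input p, block {B,C,E,I,M} splits into {C,I,M} and {B,E}.
On input q, block {C,I,M} splits into {C,M} and {I}.
On input p, block {A,D,F,H,J,K,L,N} splits into {A,H,N} and {D,K,L} and {F,J}.
Split {A,H,N} by δ(·,p) → {A,N} and {H}.
On input q, block {A,N} splits into {A} and {N}.
Split {B,E} by δ(·,p) → {B} and {E}.
No further refinement is possible. Final partition (9 blocks): {C,M} | {A} | {B} | {I} | {D,K,L} | {F,J} | {H} | {N} | {E}.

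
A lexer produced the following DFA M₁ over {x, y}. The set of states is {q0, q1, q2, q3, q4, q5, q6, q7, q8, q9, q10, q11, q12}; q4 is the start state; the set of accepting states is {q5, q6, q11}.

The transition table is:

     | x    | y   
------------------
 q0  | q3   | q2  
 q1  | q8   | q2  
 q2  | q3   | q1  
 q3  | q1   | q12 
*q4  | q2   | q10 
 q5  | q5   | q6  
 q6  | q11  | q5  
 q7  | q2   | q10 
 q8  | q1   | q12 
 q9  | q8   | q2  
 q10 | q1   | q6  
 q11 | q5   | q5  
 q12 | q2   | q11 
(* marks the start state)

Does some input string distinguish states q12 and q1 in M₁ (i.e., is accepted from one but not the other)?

Yes

First remove the unreachable states {q0,q7,q9}; 10 states remain.
P0 = {q5,q6,q11} | {q1,q2,q3,q4,q8,q10,q12}.
Split {q1,q2,q3,q4,q8,q10,q12} by δ(·,y) → {q1,q2,q3,q4,q8} and {q10,q12}.
Split {q1,q2,q3,q4,q8} by δ(·,y) → {q3,q4,q8} and {q1,q2}.
The partition is now stable with 4 blocks: {q5,q6,q11} | {q3,q4,q8} | {q10,q12} | {q1,q2}.
q12 and q1 end up in different blocks, so they are distinguishable. For instance, the string 'y' is accepted from only q12.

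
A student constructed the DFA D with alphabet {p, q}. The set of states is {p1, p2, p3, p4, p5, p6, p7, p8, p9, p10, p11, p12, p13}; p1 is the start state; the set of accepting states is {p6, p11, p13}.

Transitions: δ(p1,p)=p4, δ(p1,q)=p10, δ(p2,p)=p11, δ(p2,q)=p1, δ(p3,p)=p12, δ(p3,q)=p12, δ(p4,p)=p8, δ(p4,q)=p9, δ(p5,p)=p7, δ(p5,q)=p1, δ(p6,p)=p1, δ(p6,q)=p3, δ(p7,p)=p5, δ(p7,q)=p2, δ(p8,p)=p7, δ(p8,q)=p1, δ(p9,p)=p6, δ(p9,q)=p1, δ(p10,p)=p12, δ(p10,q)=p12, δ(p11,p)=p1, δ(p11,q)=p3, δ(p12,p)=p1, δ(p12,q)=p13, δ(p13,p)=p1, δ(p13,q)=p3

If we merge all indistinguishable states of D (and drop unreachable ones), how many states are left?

7

P0 = {p6,p11,p13} | {p1,p2,p3,p4,p5,p7,p8,p9,p10,p12}.
On input p, block {p1,p2,p3,p4,p5,p7,p8,p9,p10,p12} splits into {p1,p3,p4,p5,p7,p8,p10,p12} and {p2,p9}.
Split {p1,p3,p4,p5,p7,p8,p10,p12} by δ(·,q) → {p1,p3,p5,p8,p10} and {p4,p7} and {p12}.
Split {p1,p3,p5,p8,p10} by δ(·,p) → {p1,p5,p8} and {p3,p10}.
Split {p1,p5,p8} by δ(·,q) → {p5,p8} and {p1}.
Stable partition: {p6,p11,p13} | {p5,p8} | {p2,p9} | {p4,p7} | {p12} | {p3,p10} | {p1} — 7 equivalence classes.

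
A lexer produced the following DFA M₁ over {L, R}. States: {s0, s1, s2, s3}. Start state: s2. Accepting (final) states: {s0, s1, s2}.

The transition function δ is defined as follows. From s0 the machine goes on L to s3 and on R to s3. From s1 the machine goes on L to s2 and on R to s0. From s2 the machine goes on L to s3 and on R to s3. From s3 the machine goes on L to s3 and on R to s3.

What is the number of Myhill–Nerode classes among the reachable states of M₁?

States {s0,s1} cannot be reached from the start state, so discard them.
P0 = {s2} | {s3}.
The partition is now stable with 2 blocks: {s2} | {s3}.

2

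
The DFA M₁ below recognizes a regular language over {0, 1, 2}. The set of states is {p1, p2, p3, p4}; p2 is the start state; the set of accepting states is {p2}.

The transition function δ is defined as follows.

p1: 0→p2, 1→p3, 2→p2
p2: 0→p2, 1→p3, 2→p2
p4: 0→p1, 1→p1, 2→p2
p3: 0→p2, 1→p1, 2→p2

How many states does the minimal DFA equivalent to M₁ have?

States {p4} cannot be reached from the start state, so discard them.
P0 = {p2} | {p1,p3}.
No further refinement is possible. Final partition (2 blocks): {p2} | {p1,p3}.

2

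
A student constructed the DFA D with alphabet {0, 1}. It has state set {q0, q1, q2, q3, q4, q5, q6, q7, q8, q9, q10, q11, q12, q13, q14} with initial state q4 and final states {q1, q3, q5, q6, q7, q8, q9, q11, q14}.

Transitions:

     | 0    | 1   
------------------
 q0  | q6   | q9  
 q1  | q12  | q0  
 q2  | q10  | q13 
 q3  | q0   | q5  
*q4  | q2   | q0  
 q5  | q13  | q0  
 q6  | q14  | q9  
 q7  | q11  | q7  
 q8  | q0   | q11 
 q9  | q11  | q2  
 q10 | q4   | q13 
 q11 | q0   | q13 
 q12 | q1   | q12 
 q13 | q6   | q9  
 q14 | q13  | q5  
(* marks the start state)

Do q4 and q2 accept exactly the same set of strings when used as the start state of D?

Yes

Reachable states from the start: {q0,q2,q4,q5,q6,q9,q10,q11,q13,q14}. Unreachable: {q1,q3,q7,q8,q12} — drop them.
P0 = {q5,q6,q9,q11,q14} | {q0,q2,q4,q10,q13}.
On input 0, block {q5,q6,q9,q11,q14} splits into {q5,q11,q14} and {q6,q9}.
Split {q5,q11,q14} by δ(·,1) → {q5,q11} and {q14}.
Split {q0,q2,q4,q10,q13} by δ(·,0) → {q2,q4,q10} and {q0,q13}.
Refine {q6,q9} on symbol 0: members go to different blocks, giving {q6} and {q9}.
The partition is now stable with 6 blocks: {q5,q11} | {q2,q4,q10} | {q6} | {q14} | {q0,q13} | {q9}.
q4 and q2 lie in the same block of the stable partition, so they are equivalent — no string distinguishes them.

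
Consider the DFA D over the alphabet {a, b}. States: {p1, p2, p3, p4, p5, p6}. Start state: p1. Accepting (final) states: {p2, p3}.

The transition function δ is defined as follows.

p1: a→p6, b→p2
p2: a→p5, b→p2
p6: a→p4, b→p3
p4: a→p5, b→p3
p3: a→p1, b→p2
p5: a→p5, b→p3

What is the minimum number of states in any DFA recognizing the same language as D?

2

Every state is reachable, so we keep all 6.
Start with accepting vs non-accepting: {p2,p3} | {p1,p4,p5,p6}.
The partition is now stable with 2 blocks: {p2,p3} | {p1,p4,p5,p6}.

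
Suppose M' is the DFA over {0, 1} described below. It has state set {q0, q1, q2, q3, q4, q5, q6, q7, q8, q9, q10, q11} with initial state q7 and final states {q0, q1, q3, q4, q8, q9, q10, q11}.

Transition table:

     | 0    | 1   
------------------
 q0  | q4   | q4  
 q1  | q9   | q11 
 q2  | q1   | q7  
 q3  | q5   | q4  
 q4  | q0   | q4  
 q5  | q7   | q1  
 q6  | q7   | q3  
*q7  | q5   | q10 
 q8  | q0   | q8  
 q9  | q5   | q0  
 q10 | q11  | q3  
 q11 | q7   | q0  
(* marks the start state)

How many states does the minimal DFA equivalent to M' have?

First remove the unreachable states {q2,q6,q8}; 9 states remain.
Initial partition by acceptance: {q0,q1,q3,q4,q9,q10,q11} | {q5,q7}.
Split {q0,q1,q3,q4,q9,q10,q11} by δ(·,0) → {q0,q1,q4,q10} and {q3,q9,q11}.
Refine {q0,q1,q4,q10} on symbol 0: members go to different blocks, giving {q0,q4} and {q1,q10}.
The partition is now stable with 4 blocks: {q0,q4} | {q5,q7} | {q3,q9,q11} | {q1,q10}.

4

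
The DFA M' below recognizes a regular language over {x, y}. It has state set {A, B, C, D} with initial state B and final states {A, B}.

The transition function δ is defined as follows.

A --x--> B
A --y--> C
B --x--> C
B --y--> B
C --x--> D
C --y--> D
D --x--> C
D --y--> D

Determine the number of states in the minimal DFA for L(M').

States {A} cannot be reached from the start state, so discard them.
P0 = {B} | {C,D}.
The partition is now stable with 2 blocks: {B} | {C,D}.

2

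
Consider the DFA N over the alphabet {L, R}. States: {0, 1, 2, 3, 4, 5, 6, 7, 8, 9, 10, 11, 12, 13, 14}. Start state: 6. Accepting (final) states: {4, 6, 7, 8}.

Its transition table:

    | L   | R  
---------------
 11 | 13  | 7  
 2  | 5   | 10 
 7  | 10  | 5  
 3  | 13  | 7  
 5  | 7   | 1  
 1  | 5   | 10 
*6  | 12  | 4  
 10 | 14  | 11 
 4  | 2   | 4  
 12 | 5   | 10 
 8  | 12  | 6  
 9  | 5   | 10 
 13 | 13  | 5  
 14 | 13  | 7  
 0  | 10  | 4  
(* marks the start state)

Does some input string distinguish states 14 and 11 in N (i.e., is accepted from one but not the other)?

First remove the unreachable states {0,3,8,9}; 11 states remain.
P0 = {4,6,7} | {1,2,5,10,11,12,13,14}.
On input R, block {4,6,7} splits into {4,6} and {7}.
On input L, block {1,2,5,10,11,12,13,14} splits into {1,2,10,11,12,13,14} and {5}.
Refine {1,2,10,11,12,13,14} on symbol L: members go to different blocks, giving {10,11,13,14} and {1,2,12}.
On input R, block {10,11,13,14} splits into {11,14} and {10} and {13}.
The partition is now stable with 7 blocks: {4,6} | {11,14} | {7} | {5} | {1,2,12} | {10} | {13}.
14 and 11 lie in the same block of the stable partition, so they are equivalent — no string distinguishes them.

No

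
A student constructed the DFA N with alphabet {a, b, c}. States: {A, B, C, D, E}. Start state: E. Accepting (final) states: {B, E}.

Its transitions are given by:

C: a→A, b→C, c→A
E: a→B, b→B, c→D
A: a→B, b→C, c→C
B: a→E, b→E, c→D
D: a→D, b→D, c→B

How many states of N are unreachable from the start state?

Starting at E and following transitions, the reachable set is {B, D, E}. That leaves A, C unreachable — 2 in total.

2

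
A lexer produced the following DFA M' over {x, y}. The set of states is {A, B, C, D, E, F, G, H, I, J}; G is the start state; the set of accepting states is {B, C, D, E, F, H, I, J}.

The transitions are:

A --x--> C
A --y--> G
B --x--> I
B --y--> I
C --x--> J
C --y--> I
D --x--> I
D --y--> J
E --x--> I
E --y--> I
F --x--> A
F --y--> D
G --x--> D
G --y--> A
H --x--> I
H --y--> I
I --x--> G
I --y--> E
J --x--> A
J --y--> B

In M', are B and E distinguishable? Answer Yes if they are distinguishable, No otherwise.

First remove the unreachable states {F,H}; 8 states remain.
Start with accepting vs non-accepting: {B,C,D,E,I,J} | {A,G}.
Split {B,C,D,E,I,J} by δ(·,x) → {B,C,D,E} and {I,J}.
The partition is now stable with 3 blocks: {B,C,D,E} | {A,G} | {I,J}.
B and E lie in the same block of the stable partition, so they are equivalent — no string distinguishes them.

No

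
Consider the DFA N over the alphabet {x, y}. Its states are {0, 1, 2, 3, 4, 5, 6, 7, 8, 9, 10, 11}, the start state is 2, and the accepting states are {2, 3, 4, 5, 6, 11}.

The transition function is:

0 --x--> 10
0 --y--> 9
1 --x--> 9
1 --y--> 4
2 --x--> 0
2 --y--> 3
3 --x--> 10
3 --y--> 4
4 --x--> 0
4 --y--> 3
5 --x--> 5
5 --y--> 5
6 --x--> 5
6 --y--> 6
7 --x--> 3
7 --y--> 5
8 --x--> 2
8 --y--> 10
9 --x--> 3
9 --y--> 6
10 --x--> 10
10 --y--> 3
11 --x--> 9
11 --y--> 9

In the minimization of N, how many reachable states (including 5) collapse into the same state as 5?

2

States {1,7,8,11} cannot be reached from the start state, so discard them.
P0 = {2,3,4,5,6} | {0,9,10}.
On input x, block {2,3,4,5,6} splits into {2,3,4} and {5,6}.
Refine {0,9,10} on symbol x: members go to different blocks, giving {0,10} and {9}.
Split {0,10} by δ(·,y) → {0} and {10}.
Refine {2,3,4} on symbol x: members go to different blocks, giving {2,4} and {3}.
Stable partition: {2,4} | {0} | {5,6} | {9} | {10} | {3} — 6 equivalence classes.
The equivalence class containing 5 is {5,6}, of size 2.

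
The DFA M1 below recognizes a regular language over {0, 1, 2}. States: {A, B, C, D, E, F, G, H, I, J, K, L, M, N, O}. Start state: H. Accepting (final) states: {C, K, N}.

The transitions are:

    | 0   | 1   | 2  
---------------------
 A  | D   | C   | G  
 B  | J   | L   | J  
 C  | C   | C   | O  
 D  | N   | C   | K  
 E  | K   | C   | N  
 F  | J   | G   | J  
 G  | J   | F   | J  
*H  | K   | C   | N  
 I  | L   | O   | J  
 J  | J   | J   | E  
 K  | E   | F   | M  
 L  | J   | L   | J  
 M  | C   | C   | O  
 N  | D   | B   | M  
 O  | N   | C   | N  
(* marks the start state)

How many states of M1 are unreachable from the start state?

Starting at H and following transitions, the reachable set is {B, C, D, E, F, G, H, J, K, L, M, N, O}. That leaves A, I unreachable — 2 in total.

2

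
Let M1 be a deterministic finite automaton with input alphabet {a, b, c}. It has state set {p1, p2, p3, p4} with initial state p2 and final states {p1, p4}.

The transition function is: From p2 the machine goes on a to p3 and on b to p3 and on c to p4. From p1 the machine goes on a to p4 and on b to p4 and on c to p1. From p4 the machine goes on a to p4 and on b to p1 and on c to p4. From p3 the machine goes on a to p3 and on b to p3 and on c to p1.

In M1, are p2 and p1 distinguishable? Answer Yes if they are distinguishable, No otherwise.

Yes

Initial partition by acceptance: {p1,p4} | {p2,p3}.
No further refinement is possible. Final partition (2 blocks): {p1,p4} | {p2,p3}.
p2 and p1 end up in different blocks, so they are distinguishable. For instance, the string 'ε' is accepted from only p1.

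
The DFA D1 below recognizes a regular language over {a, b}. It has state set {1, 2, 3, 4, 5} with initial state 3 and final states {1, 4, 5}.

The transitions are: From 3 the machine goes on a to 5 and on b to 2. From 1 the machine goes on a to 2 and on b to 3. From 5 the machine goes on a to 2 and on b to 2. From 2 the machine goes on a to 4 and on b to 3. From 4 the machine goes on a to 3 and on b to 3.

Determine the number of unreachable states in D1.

Starting at 3 and following transitions, the reachable set is {2, 3, 4, 5}. That leaves 1 unreachable — 1 in total.

1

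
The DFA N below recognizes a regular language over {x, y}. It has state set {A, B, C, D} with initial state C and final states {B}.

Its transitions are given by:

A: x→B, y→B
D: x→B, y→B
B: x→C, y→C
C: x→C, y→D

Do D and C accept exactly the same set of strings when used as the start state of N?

No

Reachable states from the start: {B,C,D}. Unreachable: {A} — drop them.
P0 = {B} | {C,D}.
On input x, block {C,D} splits into {C} and {D}.
No further refinement is possible. Final partition (3 blocks): {B} | {C} | {D}.
D and C end up in different blocks, so they are distinguishable. For instance, the string 'x' is accepted from only D.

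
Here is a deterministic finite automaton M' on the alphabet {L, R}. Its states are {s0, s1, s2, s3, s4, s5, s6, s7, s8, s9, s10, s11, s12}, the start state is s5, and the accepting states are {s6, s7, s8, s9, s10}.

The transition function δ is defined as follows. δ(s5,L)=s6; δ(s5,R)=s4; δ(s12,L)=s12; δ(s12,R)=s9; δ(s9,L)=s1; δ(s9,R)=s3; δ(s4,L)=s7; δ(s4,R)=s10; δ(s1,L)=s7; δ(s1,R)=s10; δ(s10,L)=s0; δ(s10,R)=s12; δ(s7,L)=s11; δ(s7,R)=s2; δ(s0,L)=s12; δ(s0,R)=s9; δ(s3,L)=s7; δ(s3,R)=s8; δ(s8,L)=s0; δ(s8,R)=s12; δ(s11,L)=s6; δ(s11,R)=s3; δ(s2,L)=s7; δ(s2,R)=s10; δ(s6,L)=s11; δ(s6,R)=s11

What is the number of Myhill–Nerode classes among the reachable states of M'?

7

All states are reachable from the start state.
P0 = {s6,s7,s8,s9,s10} | {s0,s1,s2,s3,s4,s5,s11,s12}.
Refine {s0,s1,s2,s3,s4,s5,s11,s12} on symbol L: members go to different blocks, giving {s1,s2,s3,s4,s5,s11} and {s0,s12}.
On input L, block {s6,s7,s8,s9,s10} splits into {s6,s7,s9} and {s8,s10}.
On input R, block {s1,s2,s3,s4,s5,s11} splits into {s1,s2,s3,s4} and {s5,s11}.
On input L, block {s6,s7,s9} splits into {s6,s7} and {s9}.
On input R, block {s6,s7} splits into {s6} and {s7}.
The partition is now stable with 7 blocks: {s6} | {s1,s2,s3,s4} | {s0,s12} | {s8,s10} | {s5,s11} | {s9} | {s7}.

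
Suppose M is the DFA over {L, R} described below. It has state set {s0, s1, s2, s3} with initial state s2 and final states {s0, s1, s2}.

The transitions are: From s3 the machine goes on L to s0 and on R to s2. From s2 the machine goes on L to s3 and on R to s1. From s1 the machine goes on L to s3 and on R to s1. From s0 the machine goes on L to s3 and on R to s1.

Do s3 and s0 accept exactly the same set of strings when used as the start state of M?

Every state is reachable, so we keep all 4.
P0 = {s0,s1,s2} | {s3}.
Stable partition: {s0,s1,s2} | {s3} — 2 equivalence classes.
s3 and s0 end up in different blocks, so they are distinguishable. For instance, the string 'ε' is accepted from only s0.

No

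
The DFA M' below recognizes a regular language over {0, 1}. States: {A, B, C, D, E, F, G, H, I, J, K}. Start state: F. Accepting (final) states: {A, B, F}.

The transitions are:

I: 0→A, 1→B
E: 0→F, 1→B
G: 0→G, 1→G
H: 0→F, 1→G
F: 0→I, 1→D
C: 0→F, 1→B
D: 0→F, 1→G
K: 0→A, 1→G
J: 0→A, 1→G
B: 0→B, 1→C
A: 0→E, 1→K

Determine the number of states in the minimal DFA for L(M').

5

First remove the unreachable states {H,J}; 9 states remain.
P0 = {A,B,F} | {C,D,E,G,I,K}.
On input 0, block {A,B,F} splits into {A,F} and {B}.
Split {C,D,E,G,I,K} by δ(·,0) → {C,D,E,I,K} and {G}.
Refine {C,D,E,I,K} on symbol 1: members go to different blocks, giving {C,E,I} and {D,K}.
The partition is now stable with 5 blocks: {A,F} | {C,E,I} | {B} | {G} | {D,K}.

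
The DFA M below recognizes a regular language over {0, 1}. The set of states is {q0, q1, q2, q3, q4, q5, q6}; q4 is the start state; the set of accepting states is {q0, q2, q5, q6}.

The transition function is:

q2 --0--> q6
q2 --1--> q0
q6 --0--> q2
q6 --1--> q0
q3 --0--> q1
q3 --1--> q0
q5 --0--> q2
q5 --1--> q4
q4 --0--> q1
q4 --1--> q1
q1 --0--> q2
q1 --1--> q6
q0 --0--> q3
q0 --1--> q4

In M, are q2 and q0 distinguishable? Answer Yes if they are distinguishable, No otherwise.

Yes

States {q5} cannot be reached from the start state, so discard them.
Initial partition by acceptance: {q0,q2,q6} | {q1,q3,q4}.
Refine {q0,q2,q6} on symbol 0: members go to different blocks, giving {q2,q6} and {q0}.
Refine {q1,q3,q4} on symbol 0: members go to different blocks, giving {q3,q4} and {q1}.
Refine {q3,q4} on symbol 1: members go to different blocks, giving {q3} and {q4}.
Stable partition: {q2,q6} | {q3} | {q0} | {q1} | {q4} — 5 equivalence classes.
q2 and q0 end up in different blocks, so they are distinguishable. For instance, the string '0' is accepted from only q2.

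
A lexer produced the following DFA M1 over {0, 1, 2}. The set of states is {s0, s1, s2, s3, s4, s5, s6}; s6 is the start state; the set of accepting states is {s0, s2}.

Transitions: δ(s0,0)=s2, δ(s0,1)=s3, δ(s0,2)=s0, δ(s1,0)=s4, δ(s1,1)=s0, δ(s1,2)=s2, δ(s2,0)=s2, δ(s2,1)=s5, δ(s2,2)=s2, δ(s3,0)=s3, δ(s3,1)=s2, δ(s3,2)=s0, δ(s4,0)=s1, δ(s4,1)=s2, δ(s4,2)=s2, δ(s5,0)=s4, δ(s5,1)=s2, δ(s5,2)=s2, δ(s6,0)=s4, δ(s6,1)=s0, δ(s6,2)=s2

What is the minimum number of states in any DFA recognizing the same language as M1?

Every state is reachable, so we keep all 7.
Start with accepting vs non-accepting: {s0,s2} | {s1,s3,s4,s5,s6}.
No further refinement is possible. Final partition (2 blocks): {s0,s2} | {s1,s3,s4,s5,s6}.

2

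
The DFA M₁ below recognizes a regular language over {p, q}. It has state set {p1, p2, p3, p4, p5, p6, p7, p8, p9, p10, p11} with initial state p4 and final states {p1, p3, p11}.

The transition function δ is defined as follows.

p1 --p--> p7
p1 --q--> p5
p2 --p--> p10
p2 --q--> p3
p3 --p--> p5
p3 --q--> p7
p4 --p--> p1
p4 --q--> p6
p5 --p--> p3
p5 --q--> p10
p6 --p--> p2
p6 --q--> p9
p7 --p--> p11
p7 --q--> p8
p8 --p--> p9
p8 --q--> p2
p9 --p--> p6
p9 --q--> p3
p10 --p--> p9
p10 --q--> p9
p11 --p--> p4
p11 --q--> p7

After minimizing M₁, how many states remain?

P0 = {p1,p3,p11} | {p2,p4,p5,p6,p7,p8,p9,p10}.
Split {p2,p4,p5,p6,p7,p8,p9,p10} by δ(·,p) → {p2,p6,p8,p9,p10} and {p4,p5,p7}.
Refine {p2,p6,p8,p9,p10} on symbol q: members go to different blocks, giving {p6,p8,p10} and {p2,p9}.
No further refinement is possible. Final partition (4 blocks): {p1,p3,p11} | {p6,p8,p10} | {p4,p5,p7} | {p2,p9}.

4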